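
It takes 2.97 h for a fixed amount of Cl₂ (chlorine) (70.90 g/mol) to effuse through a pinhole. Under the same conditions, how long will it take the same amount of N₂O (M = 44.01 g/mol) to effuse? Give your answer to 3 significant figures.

Since effusion rate ∝ 1/√M, t_N₂O/t_Cl₂ = √(M_N₂O/M_Cl₂) = √(44.01/70.90) = √0.6207 = 0.7879.
So the time for N₂O is 2.97 × 0.7879 = 2.34 h.

2.34 h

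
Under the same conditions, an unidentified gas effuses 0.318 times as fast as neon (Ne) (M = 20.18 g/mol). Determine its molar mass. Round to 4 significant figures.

199.6 g/mol

Since effusion rate ∝ 1/√M, rate_X/rate_Ne = √(M_Ne/M_X).
0.318 = √(20.18/M_X)
M_X = 20.18 / 0.318² = 20.18 / 0.1011 = 199.6 g/mol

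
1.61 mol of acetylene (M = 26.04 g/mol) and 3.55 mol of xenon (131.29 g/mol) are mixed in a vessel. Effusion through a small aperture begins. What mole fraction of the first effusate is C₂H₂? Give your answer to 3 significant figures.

0.505

Rate_i ∝ x_i/√M_i (Graham's law weighted by mole fraction), so the effusate composition follows n_i/√M_i.
x_C₂H₂(eff) = (n_C₂H₂/√M_C₂H₂) / (n_C₂H₂/√M_C₂H₂ + n_Xe/√M_Xe)
= (1.61/√26.04) / (1.61/√26.04 + 3.55/√131.29) = 0.3155/(0.3155 + 0.3098) = 0.505.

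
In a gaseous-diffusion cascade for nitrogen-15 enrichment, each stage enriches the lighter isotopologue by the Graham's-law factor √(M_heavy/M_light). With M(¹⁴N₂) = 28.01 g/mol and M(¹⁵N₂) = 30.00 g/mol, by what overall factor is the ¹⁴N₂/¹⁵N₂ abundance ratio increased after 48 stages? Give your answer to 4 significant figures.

5.193

After 48 stages the ratio has grown by (√(30.00/28.01))^48 = (30.00/28.01)^(48/2).
= 1.07105^24 = 5.193.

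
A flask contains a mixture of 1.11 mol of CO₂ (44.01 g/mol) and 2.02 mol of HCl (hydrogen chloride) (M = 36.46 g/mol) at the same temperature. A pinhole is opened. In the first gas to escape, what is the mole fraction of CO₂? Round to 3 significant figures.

0.333

Each component's effusion rate ∝ (its partial pressure)·(1/√M) ∝ n_i/√M_i.
Mole fraction of CO₂ in the effusate = (n_CO₂/√M_CO₂) / (n_CO₂/√M_CO₂ + n_HCl/√M_HCl)
= (1.11/√44.01) / (1.11/√44.01 + 2.02/√36.46) = 0.1673/(0.1673 + 0.3345) = 0.333.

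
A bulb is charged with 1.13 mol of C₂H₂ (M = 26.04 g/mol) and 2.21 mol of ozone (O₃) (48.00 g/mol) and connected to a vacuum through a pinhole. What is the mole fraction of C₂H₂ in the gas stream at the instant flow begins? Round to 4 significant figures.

Each component's effusion rate ∝ (its partial pressure)·(1/√M) ∝ n_i/√M_i.
Mole fraction of C₂H₂ in the effusate = (n_C₂H₂/√M_C₂H₂) / (n_C₂H₂/√M_C₂H₂ + n_O₃/√M_O₃)
= (1.13/√26.04) / (1.13/√26.04 + 2.21/√48.00) = 0.2214/(0.2214 + 0.3190) = 0.4098.

0.4098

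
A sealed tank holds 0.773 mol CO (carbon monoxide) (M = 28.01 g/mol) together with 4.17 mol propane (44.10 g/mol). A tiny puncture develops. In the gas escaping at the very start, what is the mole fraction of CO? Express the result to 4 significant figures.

0.1887

The effusion rate of species i is ∝ p_i/√M_i ∝ n_i/√M_i.
Mole fraction of CO in the effusate = (n_CO/√M_CO) / (n_CO/√M_CO + n_C₃H₈/√M_C₃H₈)
= (0.773/√28.01) / (0.773/√28.01 + 4.17/√44.10) = 0.1461/(0.1461 + 0.6279) = 0.1887.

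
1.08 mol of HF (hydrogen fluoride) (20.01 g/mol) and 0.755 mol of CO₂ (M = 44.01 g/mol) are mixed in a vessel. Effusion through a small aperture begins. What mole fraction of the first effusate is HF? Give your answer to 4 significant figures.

0.6796

Rate_i ∝ x_i/√M_i (Graham's law weighted by mole fraction), so the effusate composition follows n_i/√M_i.
So x_HF in the escaping gas = (n_HF/√M_HF) / Σ(n_i/√M_i)
= (1.08/√20.01) / (1.08/√20.01 + 0.755/√44.01) = 0.2414/(0.2414 + 0.1138) = 0.6796.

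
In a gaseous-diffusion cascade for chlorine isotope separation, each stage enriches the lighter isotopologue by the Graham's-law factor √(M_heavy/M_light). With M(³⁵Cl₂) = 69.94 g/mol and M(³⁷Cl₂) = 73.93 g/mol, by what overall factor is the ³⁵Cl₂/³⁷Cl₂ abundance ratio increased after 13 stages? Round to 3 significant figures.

After 13 stages the ratio has grown by (√(73.93/69.94))^13 = (73.93/69.94)^(13/2).
= 1.05705^(13/2) = 1.43.

1.43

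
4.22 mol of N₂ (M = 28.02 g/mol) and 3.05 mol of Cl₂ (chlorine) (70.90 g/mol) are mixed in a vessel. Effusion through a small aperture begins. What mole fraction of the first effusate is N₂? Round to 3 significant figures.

Effusion rate of each component ∝ n_i/√M_i (partial pressure × 1/√M).
Mole fraction of N₂ in the effusate = (n_N₂/√M_N₂) / (n_N₂/√M_N₂ + n_Cl₂/√M_Cl₂)
= (4.22/√28.02) / (4.22/√28.02 + 3.05/√70.90) = 0.7972/(0.7972 + 0.3622) = 0.688.

0.688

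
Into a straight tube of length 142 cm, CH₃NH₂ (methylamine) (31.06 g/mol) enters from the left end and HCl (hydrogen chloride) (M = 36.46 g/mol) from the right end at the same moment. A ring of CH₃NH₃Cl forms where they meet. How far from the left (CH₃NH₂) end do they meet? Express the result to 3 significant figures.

The fronts meet when d_CH₃NH₂ + d_HCl = L with d_CH₃NH₂/d_HCl = √(M_HCl/M_CH₃NH₂) (Graham's law). Here √(M_HCl/M_CH₃NH₂) = √(36.46/31.06) = 1.083.
With d_CH₃NH₂ + d_HCl = 142 cm, d_HCl = 142/(1 + 1.083) = 68.16 cm.
d_CH₃NH₂ = 142 − 68.16 = 73.8 cm.

73.8 cm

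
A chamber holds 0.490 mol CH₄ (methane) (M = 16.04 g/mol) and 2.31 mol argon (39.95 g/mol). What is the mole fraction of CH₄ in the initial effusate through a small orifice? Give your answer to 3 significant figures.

The effusion rate of species i is ∝ p_i/√M_i ∝ n_i/√M_i.
x_CH₄(eff) = (n_CH₄/√M_CH₄) / (n_CH₄/√M_CH₄ + n_Ar/√M_Ar)
= (0.490/√16.04) / (0.490/√16.04 + 2.31/√39.95) = 0.1223/(0.1223 + 0.3655) = 0.251.

0.251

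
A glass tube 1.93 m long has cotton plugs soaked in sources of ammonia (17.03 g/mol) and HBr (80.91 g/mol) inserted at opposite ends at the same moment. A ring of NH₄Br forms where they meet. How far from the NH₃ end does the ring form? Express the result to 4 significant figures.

1.323 m

Graham's law gives d_NH₃/d_HBr = rate_NH₃/rate_HBr = √(M_HBr/M_NH₃) = √(80.91/17.03) = 2.180.
With d_NH₃ + d_HBr = 1.93 m, d_HBr = 1.93/(1 + 2.180) = 0.6070 m.
d_NH₃ = 1.93 − 0.6070 = 1.323 m.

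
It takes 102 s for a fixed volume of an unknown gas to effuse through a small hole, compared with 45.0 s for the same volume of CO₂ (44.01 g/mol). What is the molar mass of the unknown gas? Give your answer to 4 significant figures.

226.1 g/mol

Using Graham's law: t_X/t_CO₂ = √(M_X/M_CO₂).
102/45.0 = 2.267 = √(M_X/44.01)
M_X = 44.01 × 2.267² = 44.01 × 5.138 = 226.1 g/mol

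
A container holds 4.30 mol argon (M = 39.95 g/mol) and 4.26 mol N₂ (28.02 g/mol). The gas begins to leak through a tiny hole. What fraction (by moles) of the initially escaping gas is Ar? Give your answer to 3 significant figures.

0.458

The effusion rate of species i is ∝ p_i/√M_i ∝ n_i/√M_i.
Mole fraction of Ar in the effusate = (n_Ar/√M_Ar) / (n_Ar/√M_Ar + n_N₂/√M_N₂)
= (4.30/√39.95) / (4.30/√39.95 + 4.26/√28.02) = 0.6803/(0.6803 + 0.8048) = 0.458.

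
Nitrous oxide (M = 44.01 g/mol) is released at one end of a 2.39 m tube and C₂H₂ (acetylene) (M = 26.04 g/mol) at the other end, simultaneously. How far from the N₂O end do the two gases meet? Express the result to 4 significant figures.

1.039 m

Graham's law gives d_N₂O/d_C₂H₂ = rate_N₂O/rate_C₂H₂ = √(M_C₂H₂/M_N₂O) = √(26.04/44.01) = 0.7692.
With d_N₂O + d_C₂H₂ = 2.39 m, d_C₂H₂ = 2.39/(1 + 0.7692) = 1.351 m.
d_N₂O = 2.39 − 1.351 = 1.039 m.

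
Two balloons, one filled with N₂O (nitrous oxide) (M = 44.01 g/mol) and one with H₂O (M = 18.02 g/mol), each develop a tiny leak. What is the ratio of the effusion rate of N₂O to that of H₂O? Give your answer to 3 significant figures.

0.640

Since effusion rate ∝ 1/√M, rate_N₂O/rate_H₂O = √(M_H₂O/M_N₂O) = √(18.02/44.01) = √0.4095 = 0.640.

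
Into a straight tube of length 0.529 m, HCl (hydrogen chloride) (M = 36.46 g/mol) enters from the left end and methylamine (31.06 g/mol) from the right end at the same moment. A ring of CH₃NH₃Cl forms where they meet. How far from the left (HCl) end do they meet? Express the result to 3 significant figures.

0.254 m

Graham's law gives d_HCl/d_CH₃NH₂ = rate_HCl/rate_CH₃NH₂ = √(M_CH₃NH₂/M_HCl) = √(31.06/36.46) = 0.9230.
With d_HCl + d_CH₃NH₂ = 0.529 m, d_CH₃NH₂ = 0.529/(1 + 0.9230) = 0.2751 m.
d_HCl = 0.529 − 0.2751 = 0.254 m.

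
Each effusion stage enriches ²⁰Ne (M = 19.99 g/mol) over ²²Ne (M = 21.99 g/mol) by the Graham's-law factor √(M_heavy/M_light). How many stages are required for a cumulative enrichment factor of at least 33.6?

Single-stage factor α = √(21.99/19.99), so ln α = ½ ln(1.10005) = 0.04768.
Need α^N ≥ 33.6 ⇒ N ≥ ln(33.6) / ln α = 3.515 / 0.04768 = 73.71.
Rounding up, N = 74 stages.

74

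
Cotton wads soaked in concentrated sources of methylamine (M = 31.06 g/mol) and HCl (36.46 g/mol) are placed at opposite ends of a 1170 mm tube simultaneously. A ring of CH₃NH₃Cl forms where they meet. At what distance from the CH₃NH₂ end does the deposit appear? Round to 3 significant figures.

Graham's law gives d_CH₃NH₂/d_HCl = rate_CH₃NH₂/rate_HCl = √(M_HCl/M_CH₃NH₂) = √(36.46/31.06) = 1.083.
With d_CH₃NH₂ + d_HCl = 1170 mm, d_HCl = 1170/(1 + 1.083) = 561.6 mm.
d_CH₃NH₂ = 1170 − 561.6 = 608 mm.

608 mm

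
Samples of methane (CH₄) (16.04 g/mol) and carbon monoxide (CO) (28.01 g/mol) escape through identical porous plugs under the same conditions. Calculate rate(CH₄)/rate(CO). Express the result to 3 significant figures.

Since effusion rate ∝ 1/√M, rate_CH₄/rate_CO = √(M_CO/M_CH₄) = √(28.01/16.04) = √1.746 = 1.32.

1.32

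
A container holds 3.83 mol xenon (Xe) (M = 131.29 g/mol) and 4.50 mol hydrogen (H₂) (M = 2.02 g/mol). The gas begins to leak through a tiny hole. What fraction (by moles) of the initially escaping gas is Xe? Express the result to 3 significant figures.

0.0955

Effusion rate of each component ∝ n_i/√M_i (partial pressure × 1/√M).
x_Xe(eff) = (n_Xe/√M_Xe) / (n_Xe/√M_Xe + n_H₂/√M_H₂)
= (3.83/√131.29) / (3.83/√131.29 + 4.50/√2.02) = 0.3343/(0.3343 + 3.166) = 0.0955.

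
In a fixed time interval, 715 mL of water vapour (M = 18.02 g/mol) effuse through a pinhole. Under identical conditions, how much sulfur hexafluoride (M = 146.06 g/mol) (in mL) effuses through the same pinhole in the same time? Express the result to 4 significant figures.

251.1 mL

From Graham's law, rate_SF₆/rate_H₂O = √(M_H₂O/M_SF₆) = √(18.02/146.06) = √0.1234 = 0.3512.
So the volume for SF₆ is 715 × 0.3512 = 251.1 mL.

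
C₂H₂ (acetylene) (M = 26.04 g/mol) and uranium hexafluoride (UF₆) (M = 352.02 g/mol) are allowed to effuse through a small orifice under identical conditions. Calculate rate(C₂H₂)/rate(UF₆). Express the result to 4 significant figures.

3.677

From Graham's law, rate_C₂H₂/rate_UF₆ = √(M_UF₆/M_C₂H₂) = √(352.02/26.04) = √13.52 = 3.677.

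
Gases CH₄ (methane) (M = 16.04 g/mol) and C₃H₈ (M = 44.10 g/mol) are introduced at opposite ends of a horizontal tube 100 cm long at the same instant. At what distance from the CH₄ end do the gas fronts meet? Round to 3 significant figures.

Graham's law gives d_CH₄/d_C₃H₈ = rate_CH₄/rate_C₃H₈ = √(M_C₃H₈/M_CH₄) = √(44.10/16.04) = 1.658.
With d_CH₄ + d_C₃H₈ = 100 cm, d_C₃H₈ = 100/(1 + 1.658) = 37.62 cm.
d_CH₄ = 100 − 37.62 = 62.4 cm.

62.4 cm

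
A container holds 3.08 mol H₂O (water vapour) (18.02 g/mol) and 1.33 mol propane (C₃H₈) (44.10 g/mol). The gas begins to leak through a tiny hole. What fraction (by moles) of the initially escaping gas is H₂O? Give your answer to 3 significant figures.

0.784

The effusion rate of species i is ∝ p_i/√M_i ∝ n_i/√M_i.
x_H₂O(eff) = (n_H₂O/√M_H₂O) / (n_H₂O/√M_H₂O + n_C₃H₈/√M_C₃H₈)
= (3.08/√18.02) / (3.08/√18.02 + 1.33/√44.10) = 0.7256/(0.7256 + 0.2003) = 0.784.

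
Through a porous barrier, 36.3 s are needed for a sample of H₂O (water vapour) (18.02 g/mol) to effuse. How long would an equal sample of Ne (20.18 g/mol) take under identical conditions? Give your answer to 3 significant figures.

38.4 s

Using Graham's law: t_Ne/t_H₂O = √(M_Ne/M_H₂O) = √(20.18/18.02) = √1.120 = 1.058.
So the time for Ne is 36.3 × 1.058 = 38.4 s.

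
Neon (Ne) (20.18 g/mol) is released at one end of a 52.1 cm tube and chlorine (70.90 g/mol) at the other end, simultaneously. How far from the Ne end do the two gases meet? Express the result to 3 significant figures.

In equal time, each gas travels a distance ∝ its rate ∝ 1/√M, so d_Ne/d_Cl₂ = √(M_Cl₂/M_Ne) = √(70.90/20.18) = 1.874.
With d_Ne + d_Cl₂ = 52.1 cm, d_Cl₂ = 52.1/(1 + 1.874) = 18.13 cm.
d_Ne = 52.1 − 18.13 = 34.0 cm.

34.0 cm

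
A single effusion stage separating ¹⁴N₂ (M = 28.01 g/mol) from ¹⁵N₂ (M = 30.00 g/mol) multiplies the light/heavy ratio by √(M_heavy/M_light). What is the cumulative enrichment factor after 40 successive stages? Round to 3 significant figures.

3.95

Each stage multiplies the ratio by α = √(30.00/28.01), so after 40 stages the overall factor is α^40 = (30.00/28.01)^(40/2).
= 1.07105^20 = 3.95.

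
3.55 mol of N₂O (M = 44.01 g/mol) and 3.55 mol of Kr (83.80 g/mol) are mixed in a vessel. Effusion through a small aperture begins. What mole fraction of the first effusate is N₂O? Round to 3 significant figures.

0.580

Each component's effusion rate ∝ (its partial pressure)·(1/√M) ∝ n_i/√M_i.
So x_N₂O in the escaping gas = (n_N₂O/√M_N₂O) / Σ(n_i/√M_i)
= (3.55/√44.01) / (3.55/√44.01 + 3.55/√83.80) = 0.5351/(0.5351 + 0.3878) = 0.580.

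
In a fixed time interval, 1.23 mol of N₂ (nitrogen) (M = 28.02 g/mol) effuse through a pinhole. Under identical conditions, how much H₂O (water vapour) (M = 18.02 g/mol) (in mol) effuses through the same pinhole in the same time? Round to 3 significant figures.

1.53 mol

From Graham's law, rate_H₂O/rate_N₂ = √(M_N₂/M_H₂O) = √(28.02/18.02) = √1.555 = 1.247.
So the amount for H₂O is 1.23 × 1.247 = 1.53 mol.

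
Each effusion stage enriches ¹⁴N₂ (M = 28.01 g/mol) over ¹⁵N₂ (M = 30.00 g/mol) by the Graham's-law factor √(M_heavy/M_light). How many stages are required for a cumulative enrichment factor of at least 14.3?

78

Single-stage factor α = √(30.00/28.01), so ln α = ½ ln(1.07105) = 0.03432.
Need α^N ≥ 14.3 ⇒ N ≥ ln(14.3) / ln α = 2.660 / 0.03432 = 77.52.
So at least 78 stages are needed.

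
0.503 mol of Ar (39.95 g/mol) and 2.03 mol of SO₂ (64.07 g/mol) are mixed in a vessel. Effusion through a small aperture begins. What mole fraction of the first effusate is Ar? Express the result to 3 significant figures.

0.239

Rate_i ∝ x_i/√M_i (Graham's law weighted by mole fraction), so the effusate composition follows n_i/√M_i.
x_Ar(eff) = (n_Ar/√M_Ar) / (n_Ar/√M_Ar + n_SO₂/√M_SO₂)
= (0.503/√39.95) / (0.503/√39.95 + 2.03/√64.07) = 0.07958/(0.07958 + 0.2536) = 0.239.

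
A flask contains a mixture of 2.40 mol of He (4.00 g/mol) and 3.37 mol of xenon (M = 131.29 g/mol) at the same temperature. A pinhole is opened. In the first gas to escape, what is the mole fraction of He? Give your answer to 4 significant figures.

The effusion rate of species i is ∝ p_i/√M_i ∝ n_i/√M_i.
Mole fraction of He in the effusate = (n_He/√M_He) / (n_He/√M_He + n_Xe/√M_Xe)
= (2.40/√4.00) / (2.40/√4.00 + 3.37/√131.29) = 1.200/(1.200 + 0.2941) = 0.8032.

0.8032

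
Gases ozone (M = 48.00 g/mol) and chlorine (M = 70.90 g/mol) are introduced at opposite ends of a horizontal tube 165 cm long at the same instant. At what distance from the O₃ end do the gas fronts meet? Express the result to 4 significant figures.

In equal time, each gas travels a distance ∝ its rate ∝ 1/√M, so d_O₃/d_Cl₂ = √(M_Cl₂/M_O₃) = √(70.90/48.00) = 1.215.
With d_O₃ + d_Cl₂ = 165 cm, d_Cl₂ = 165/(1 + 1.215) = 74.48 cm.
d_O₃ = 165 − 74.48 = 90.52 cm.

90.52 cm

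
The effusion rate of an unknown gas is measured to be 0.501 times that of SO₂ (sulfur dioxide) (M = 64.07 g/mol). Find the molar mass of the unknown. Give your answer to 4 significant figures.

255.3 g/mol

Since effusion rate ∝ 1/√M, rate_X/rate_SO₂ = √(M_SO₂/M_X).
0.501 = √(64.07/M_X)
M_X = 64.07 / 0.501² = 64.07 / 0.2510 = 255.3 g/mol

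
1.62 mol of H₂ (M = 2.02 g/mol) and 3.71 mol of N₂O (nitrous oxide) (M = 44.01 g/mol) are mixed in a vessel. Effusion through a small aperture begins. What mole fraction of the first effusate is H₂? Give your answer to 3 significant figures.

0.671

Rate_i ∝ x_i/√M_i (Graham's law weighted by mole fraction), so the effusate composition follows n_i/√M_i.
Mole fraction of H₂ in the effusate = (n_H₂/√M_H₂) / (n_H₂/√M_H₂ + n_N₂O/√M_N₂O)
= (1.62/√2.02) / (1.62/√2.02 + 3.71/√44.01) = 1.140/(1.140 + 0.5592) = 0.671.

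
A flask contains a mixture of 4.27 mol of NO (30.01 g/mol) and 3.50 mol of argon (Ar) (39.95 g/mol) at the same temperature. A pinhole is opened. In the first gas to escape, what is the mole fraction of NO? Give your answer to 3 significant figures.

0.585

Each component's effusion rate ∝ (its partial pressure)·(1/√M) ∝ n_i/√M_i.
So x_NO in the escaping gas = (n_NO/√M_NO) / Σ(n_i/√M_i)
= (4.27/√30.01) / (4.27/√30.01 + 3.50/√39.95) = 0.7795/(0.7795 + 0.5537) = 0.585.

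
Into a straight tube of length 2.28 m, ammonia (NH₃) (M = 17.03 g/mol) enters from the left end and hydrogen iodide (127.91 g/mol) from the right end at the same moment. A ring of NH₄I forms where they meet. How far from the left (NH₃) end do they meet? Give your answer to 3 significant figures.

In equal time, each gas travels a distance ∝ its rate ∝ 1/√M, so d_NH₃/d_HI = √(M_HI/M_NH₃) = √(127.91/17.03) = 2.741.
With d_NH₃ + d_HI = 2.28 m, d_HI = 2.28/(1 + 2.741) = 0.6095 m.
d_NH₃ = 2.28 − 0.6095 = 1.67 m.

1.67 m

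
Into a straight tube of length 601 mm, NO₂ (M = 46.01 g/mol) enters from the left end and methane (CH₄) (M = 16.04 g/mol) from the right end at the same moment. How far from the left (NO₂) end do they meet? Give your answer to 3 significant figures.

The fronts meet when d_NO₂ + d_CH₄ = L with d_NO₂/d_CH₄ = √(M_CH₄/M_NO₂) (Graham's law). Here √(M_CH₄/M_NO₂) = √(16.04/46.01) = 0.5904.
With d_NO₂ + d_CH₄ = 601 mm, d_CH₄ = 601/(1 + 0.5904) = 377.9 mm.
d_NO₂ = 601 − 377.9 = 223 mm.

223 mm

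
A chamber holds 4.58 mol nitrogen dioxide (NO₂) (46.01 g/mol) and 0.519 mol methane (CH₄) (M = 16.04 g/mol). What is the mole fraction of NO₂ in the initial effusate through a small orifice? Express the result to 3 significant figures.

0.839

Each component's effusion rate ∝ (its partial pressure)·(1/√M) ∝ n_i/√M_i.
Mole fraction of NO₂ in the effusate = (n_NO₂/√M_NO₂) / (n_NO₂/√M_NO₂ + n_CH₄/√M_CH₄)
= (4.58/√46.01) / (4.58/√46.01 + 0.519/√16.04) = 0.6752/(0.6752 + 0.1296) = 0.839.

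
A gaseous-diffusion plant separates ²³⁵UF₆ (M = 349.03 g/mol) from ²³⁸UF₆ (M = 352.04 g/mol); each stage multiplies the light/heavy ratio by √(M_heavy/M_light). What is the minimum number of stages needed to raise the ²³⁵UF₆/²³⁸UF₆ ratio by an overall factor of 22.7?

Per stage α = (352.04/349.03)^(1/2) = 1.00862^0.5, giving ln α = 0.004293.
Need α^N ≥ 22.7 ⇒ N ≥ ln(22.7) / ln α = 3.122 / 0.004293 = 727.24.
Minimum whole number of stages: N = 728.

728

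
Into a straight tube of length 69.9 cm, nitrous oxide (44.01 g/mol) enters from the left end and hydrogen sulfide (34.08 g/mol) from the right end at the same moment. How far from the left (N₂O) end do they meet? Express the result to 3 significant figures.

The fronts meet when d_N₂O + d_H₂S = L with d_N₂O/d_H₂S = √(M_H₂S/M_N₂O) (Graham's law). Here √(M_H₂S/M_N₂O) = √(34.08/44.01) = 0.8800.
With d_N₂O + d_H₂S = 69.9 cm, d_H₂S = 69.9/(1 + 0.8800) = 37.18 cm.
d_N₂O = 69.9 − 37.18 = 32.7 cm.

32.7 cm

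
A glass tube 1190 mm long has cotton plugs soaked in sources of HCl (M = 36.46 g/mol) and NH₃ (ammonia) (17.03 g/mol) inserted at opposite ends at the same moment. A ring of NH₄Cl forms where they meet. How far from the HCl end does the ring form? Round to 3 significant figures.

483 mm

In equal time, each gas travels a distance ∝ its rate ∝ 1/√M, so d_HCl/d_NH₃ = √(M_NH₃/M_HCl) = √(17.03/36.46) = 0.6834.
With d_HCl + d_NH₃ = 1190 mm, d_NH₃ = 1190/(1 + 0.6834) = 706.9 mm.
d_HCl = 1190 − 706.9 = 483 mm.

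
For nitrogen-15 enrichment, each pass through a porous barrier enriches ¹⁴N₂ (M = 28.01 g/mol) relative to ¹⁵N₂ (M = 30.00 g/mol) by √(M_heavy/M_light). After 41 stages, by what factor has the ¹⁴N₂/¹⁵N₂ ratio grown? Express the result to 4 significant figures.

The single-stage factor is √(M_heavy/M_light), so 41 stages give [√(30.00/28.01)]^41 = (30.00/28.01)^(41/2).
= 1.07105^(41/2) = 4.084.

4.084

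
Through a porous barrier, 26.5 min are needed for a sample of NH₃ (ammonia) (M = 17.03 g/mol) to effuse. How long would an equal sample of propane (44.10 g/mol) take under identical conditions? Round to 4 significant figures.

42.64 min

From Graham's law, t_C₃H₈/t_NH₃ = √(M_C₃H₈/M_NH₃) = √(44.10/17.03) = √2.590 = 1.609.
So the time for C₃H₈ is 26.5 × 1.609 = 42.64 min.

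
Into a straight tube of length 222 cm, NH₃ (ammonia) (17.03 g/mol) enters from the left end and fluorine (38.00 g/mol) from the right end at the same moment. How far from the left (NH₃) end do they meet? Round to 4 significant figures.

133.0 cm

Graham's law gives d_NH₃/d_F₂ = rate_NH₃/rate_F₂ = √(M_F₂/M_NH₃) = √(38.00/17.03) = 1.494.
With d_NH₃ + d_F₂ = 222 cm, d_F₂ = 222/(1 + 1.494) = 89.02 cm.
d_NH₃ = 222 − 89.02 = 133.0 cm.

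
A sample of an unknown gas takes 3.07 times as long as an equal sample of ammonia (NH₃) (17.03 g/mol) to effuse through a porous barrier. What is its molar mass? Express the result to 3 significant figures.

161 g/mol

Using Graham's law: t_X/t_NH₃ = √(M_X/M_NH₃).
3.07 = √(M_X/17.03)
M_X = 17.03 × 3.07² = 17.03 × 9.425 = 161 g/mol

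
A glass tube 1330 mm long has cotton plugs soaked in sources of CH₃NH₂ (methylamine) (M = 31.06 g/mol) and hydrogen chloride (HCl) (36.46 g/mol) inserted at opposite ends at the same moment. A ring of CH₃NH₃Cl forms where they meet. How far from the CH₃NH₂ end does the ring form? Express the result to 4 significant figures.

Graham's law gives d_CH₃NH₂/d_HCl = rate_CH₃NH₂/rate_HCl = √(M_HCl/M_CH₃NH₂) = √(36.46/31.06) = 1.083.
With d_CH₃NH₂ + d_HCl = 1330 mm, d_HCl = 1330/(1 + 1.083) = 638.4 mm.
d_CH₃NH₂ = 1330 − 638.4 = 691.6 mm.

691.6 mm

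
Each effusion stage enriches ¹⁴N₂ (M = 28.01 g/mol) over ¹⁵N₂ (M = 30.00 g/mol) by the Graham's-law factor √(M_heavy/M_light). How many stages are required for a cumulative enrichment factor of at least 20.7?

Single-stage factor α = √(30.00/28.01), so ln α = ½ ln(1.07105) = 0.03432.
Need α^N ≥ 20.7 ⇒ N ≥ ln(20.7) / ln α = 3.030 / 0.03432 = 88.30.
Rounding up, N = 89 stages.

89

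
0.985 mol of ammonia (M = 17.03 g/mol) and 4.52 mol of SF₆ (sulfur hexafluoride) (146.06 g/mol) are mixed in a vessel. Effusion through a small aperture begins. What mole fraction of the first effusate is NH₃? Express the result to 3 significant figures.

Effusion rate of each component ∝ n_i/√M_i (partial pressure × 1/√M).
So x_NH₃ in the escaping gas = (n_NH₃/√M_NH₃) / Σ(n_i/√M_i)
= (0.985/√17.03) / (0.985/√17.03 + 4.52/√146.06) = 0.2387/(0.2387 + 0.3740) = 0.390.

0.390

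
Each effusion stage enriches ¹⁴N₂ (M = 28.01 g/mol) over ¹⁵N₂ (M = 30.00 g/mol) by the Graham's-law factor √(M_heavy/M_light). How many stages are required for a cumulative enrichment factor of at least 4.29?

Single-stage factor α = √(30.00/28.01), so ln α = ½ ln(1.07105) = 0.03432.
Need α^N ≥ 4.29 ⇒ N ≥ ln(4.29) / ln α = 1.456 / 0.03432 = 42.44.
Rounding up, N = 43 stages.

43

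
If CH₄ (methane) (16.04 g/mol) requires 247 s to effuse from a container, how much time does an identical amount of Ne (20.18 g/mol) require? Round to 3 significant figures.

277 s

Using Graham's law: t_Ne/t_CH₄ = √(M_Ne/M_CH₄) = √(20.18/16.04) = √1.258 = 1.122.
So the time for Ne is 247 × 1.122 = 277 s.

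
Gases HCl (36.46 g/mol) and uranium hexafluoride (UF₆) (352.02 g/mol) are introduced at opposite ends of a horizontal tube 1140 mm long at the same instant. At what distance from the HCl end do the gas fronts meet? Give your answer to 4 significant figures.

862.4 mm

Distances travelled in equal time are proportional to diffusion rates, so d_HCl/d_UF₆ = √(M_UF₆/M_HCl) = √(352.02/36.46) = 3.107.
With d_HCl + d_UF₆ = 1140 mm, d_UF₆ = 1140/(1 + 3.107) = 277.6 mm.
d_HCl = 1140 − 277.6 = 862.4 mm.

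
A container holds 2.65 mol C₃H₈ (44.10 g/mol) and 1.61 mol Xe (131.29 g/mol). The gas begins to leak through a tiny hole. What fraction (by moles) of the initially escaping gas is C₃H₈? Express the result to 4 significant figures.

The effusion rate of species i is ∝ p_i/√M_i ∝ n_i/√M_i.
x_C₃H₈(eff) = (n_C₃H₈/√M_C₃H₈) / (n_C₃H₈/√M_C₃H₈ + n_Xe/√M_Xe)
= (2.65/√44.10) / (2.65/√44.10 + 1.61/√131.29) = 0.3990/(0.3990 + 0.1405) = 0.7396.

0.7396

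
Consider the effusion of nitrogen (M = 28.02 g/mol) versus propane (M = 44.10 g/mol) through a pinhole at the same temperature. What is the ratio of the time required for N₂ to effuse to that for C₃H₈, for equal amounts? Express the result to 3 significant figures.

0.797

Since effusion rate ∝ 1/√M, t_N₂/t_C₃H₈ = √(M_N₂/M_C₃H₈) = √(28.02/44.10) = √0.6354 = 0.797.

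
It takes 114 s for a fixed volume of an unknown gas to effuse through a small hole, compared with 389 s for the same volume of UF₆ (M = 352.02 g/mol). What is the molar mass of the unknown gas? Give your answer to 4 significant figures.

Graham's law gives t_X/t_UF₆ = √(M_X/M_UF₆).
114/389 = 0.2931 = √(M_X/352.02)
M_X = 352.02 × 0.2931² = 352.02 × 0.08588 = 30.23 g/mol

30.23 g/mol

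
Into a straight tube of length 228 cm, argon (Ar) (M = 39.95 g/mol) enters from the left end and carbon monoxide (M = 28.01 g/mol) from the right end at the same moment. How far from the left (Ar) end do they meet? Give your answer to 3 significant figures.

104 cm

The fronts meet when d_Ar + d_CO = L with d_Ar/d_CO = √(M_CO/M_Ar) (Graham's law). Here √(M_CO/M_Ar) = √(28.01/39.95) = 0.8373.
With d_Ar + d_CO = 228 cm, d_CO = 228/(1 + 0.8373) = 124.1 cm.
d_Ar = 228 − 124.1 = 104 cm.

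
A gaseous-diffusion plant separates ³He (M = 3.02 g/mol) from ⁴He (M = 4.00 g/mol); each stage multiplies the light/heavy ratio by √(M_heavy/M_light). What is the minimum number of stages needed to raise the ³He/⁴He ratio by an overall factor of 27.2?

With α = √(4.00/3.02) per stage, ln α = ½ ln(1.32450) = 0.1405.
Need α^N ≥ 27.2 ⇒ N ≥ ln(27.2) / ln α = 3.303 / 0.1405 = 23.51.
Rounding up, N = 24 stages.

24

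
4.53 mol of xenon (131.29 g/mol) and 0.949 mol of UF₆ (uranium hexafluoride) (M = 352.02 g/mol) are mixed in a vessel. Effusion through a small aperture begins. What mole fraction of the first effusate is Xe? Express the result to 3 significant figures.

0.887

The effusion rate of species i is ∝ p_i/√M_i ∝ n_i/√M_i.
Mole fraction of Xe in the effusate = (n_Xe/√M_Xe) / (n_Xe/√M_Xe + n_UF₆/√M_UF₆)
= (4.53/√131.29) / (4.53/√131.29 + 0.949/√352.02) = 0.3954/(0.3954 + 0.05058) = 0.887.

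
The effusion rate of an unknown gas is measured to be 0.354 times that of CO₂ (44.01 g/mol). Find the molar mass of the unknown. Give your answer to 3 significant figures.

351 g/mol

Since effusion rate ∝ 1/√M, rate_X/rate_CO₂ = √(M_CO₂/M_X).
0.354 = √(44.01/M_X)
M_X = 44.01 / 0.354² = 44.01 / 0.1253 = 351 g/mol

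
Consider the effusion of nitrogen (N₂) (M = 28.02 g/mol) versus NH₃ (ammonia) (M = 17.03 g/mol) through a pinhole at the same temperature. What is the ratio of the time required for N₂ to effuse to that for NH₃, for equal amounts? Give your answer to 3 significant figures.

1.28

Since effusion rate ∝ 1/√M, t_N₂/t_NH₃ = √(M_N₂/M_NH₃) = √(28.02/17.03) = √1.645 = 1.28.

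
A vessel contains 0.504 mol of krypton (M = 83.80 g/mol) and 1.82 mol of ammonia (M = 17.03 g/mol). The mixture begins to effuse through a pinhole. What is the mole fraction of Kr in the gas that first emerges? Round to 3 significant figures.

0.111

Rate_i ∝ x_i/√M_i (Graham's law weighted by mole fraction), so the effusate composition follows n_i/√M_i.
So x_Kr in the escaping gas = (n_Kr/√M_Kr) / Σ(n_i/√M_i)
= (0.504/√83.80) / (0.504/√83.80 + 1.82/√17.03) = 0.05506/(0.05506 + 0.4410) = 0.111.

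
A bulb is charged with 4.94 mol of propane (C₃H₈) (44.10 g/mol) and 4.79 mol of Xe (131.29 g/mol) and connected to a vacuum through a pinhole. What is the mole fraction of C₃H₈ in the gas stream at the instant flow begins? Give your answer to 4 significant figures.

Rate_i ∝ x_i/√M_i (Graham's law weighted by mole fraction), so the effusate composition follows n_i/√M_i.
x_C₃H₈(eff) = (n_C₃H₈/√M_C₃H₈) / (n_C₃H₈/√M_C₃H₈ + n_Xe/√M_Xe)
= (4.94/√44.10) / (4.94/√44.10 + 4.79/√131.29) = 0.7439/(0.7439 + 0.4180) = 0.6402.

0.6402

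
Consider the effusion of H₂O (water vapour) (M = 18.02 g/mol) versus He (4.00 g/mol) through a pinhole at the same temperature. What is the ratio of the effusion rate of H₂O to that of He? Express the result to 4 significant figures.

Using Graham's law: rate_H₂O/rate_He = √(M_He/M_H₂O) = √(4.00/18.02) = √0.2220 = 0.4711.

0.4711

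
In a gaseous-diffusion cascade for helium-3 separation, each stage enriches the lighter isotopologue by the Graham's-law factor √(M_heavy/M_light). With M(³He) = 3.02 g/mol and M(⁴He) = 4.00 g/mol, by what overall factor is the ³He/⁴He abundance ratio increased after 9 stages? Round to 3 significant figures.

3.54

Each stage multiplies the ratio by α = √(4.00/3.02), so after 9 stages the overall factor is α^9 = (4.00/3.02)^(9/2).
= 1.32450^(9/2) = 3.54.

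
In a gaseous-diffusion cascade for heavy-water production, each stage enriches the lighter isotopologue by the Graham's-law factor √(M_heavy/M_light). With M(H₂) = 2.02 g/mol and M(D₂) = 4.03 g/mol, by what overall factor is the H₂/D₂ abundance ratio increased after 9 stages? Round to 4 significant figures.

After 9 stages the ratio has grown by (√(4.03/2.02))^9 = (4.03/2.02)^(9/2).
= 1.99505^(9/2) = 22.38.

22.38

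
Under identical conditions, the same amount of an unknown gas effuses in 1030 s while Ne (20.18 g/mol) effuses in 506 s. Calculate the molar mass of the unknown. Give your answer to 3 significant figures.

83.6 g/mol

Using Graham's law: t_X/t_Ne = √(M_X/M_Ne).
1030/506 = 2.036 = √(M_X/20.18)
M_X = 20.18 × 2.036² = 20.18 × 4.144 = 83.6 g/mol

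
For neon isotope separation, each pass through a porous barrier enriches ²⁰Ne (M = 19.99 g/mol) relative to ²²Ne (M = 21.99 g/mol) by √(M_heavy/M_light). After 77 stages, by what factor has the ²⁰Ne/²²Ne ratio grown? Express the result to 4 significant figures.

39.30

Overall factor = α^77 with α = √(21.99/19.99), i.e. (21.99/19.99)^(77/2).
= 1.10005^(77/2) = 39.30.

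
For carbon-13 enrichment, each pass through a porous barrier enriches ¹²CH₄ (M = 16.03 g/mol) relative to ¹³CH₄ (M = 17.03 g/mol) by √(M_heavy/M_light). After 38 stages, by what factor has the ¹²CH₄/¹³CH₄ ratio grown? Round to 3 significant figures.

After 38 stages the ratio has grown by (√(17.03/16.03))^38 = (17.03/16.03)^(38/2).
= 1.06238^19 = 3.16.

3.16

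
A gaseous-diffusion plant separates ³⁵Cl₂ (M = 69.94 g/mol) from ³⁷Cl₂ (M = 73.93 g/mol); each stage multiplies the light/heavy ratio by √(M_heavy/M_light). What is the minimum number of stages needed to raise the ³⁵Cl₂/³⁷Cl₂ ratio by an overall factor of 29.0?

122

Single-stage factor α = √(73.93/69.94), so ln α = ½ ln(1.05705) = 0.02774.
Need α^N ≥ 29.0 ⇒ N ≥ ln(29.0) / ln α = 3.367 / 0.02774 = 121.39.
So at least 122 stages are needed.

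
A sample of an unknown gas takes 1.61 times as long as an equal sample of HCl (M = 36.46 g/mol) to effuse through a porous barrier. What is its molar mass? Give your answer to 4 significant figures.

Using Graham's law: t_X/t_HCl = √(M_X/M_HCl).
1.61 = √(M_X/36.46)
M_X = 36.46 × 1.61² = 36.46 × 2.592 = 94.51 g/mol

94.51 g/mol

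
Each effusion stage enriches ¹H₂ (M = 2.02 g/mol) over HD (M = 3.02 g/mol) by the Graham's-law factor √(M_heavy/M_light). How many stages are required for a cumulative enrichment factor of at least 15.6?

14

With α = √(3.02/2.02) per stage, ln α = ½ ln(1.49505) = 0.2011.
Need α^N ≥ 15.6 ⇒ N ≥ ln(15.6) / ln α = 2.747 / 0.2011 = 13.66.
Rounding up, N = 14 stages.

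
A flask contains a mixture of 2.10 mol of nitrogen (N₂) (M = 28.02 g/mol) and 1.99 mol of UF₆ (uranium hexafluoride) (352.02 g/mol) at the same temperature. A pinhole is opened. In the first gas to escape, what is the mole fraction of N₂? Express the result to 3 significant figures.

0.789

The effusion rate of species i is ∝ p_i/√M_i ∝ n_i/√M_i.
So x_N₂ in the escaping gas = (n_N₂/√M_N₂) / Σ(n_i/√M_i)
= (2.10/√28.02) / (2.10/√28.02 + 1.99/√352.02) = 0.3967/(0.3967 + 0.1061) = 0.789.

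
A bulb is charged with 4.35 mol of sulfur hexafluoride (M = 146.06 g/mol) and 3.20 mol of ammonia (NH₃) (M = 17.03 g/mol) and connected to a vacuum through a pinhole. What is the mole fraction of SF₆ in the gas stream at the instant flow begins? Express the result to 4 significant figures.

Effusion rate of each component ∝ n_i/√M_i (partial pressure × 1/√M).
Mole fraction of SF₆ in the effusate = (n_SF₆/√M_SF₆) / (n_SF₆/√M_SF₆ + n_NH₃/√M_NH₃)
= (4.35/√146.06) / (4.35/√146.06 + 3.20/√17.03) = 0.3599/(0.3599 + 0.7754) = 0.3170.

0.3170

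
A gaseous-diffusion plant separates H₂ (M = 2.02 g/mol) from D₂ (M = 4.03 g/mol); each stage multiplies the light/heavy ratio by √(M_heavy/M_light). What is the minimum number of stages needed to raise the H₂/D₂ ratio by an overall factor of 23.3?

10

Single-stage factor α = √(4.03/2.02), so ln α = ½ ln(1.99505) = 0.3453.
Need α^N ≥ 23.3 ⇒ N ≥ ln(23.3) / ln α = 3.148 / 0.3453 = 9.12.
So at least 10 stages are needed.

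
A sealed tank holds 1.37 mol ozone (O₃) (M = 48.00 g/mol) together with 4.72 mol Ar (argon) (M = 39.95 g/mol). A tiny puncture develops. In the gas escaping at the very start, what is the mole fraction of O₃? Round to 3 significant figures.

Rate_i ∝ x_i/√M_i (Graham's law weighted by mole fraction), so the effusate composition follows n_i/√M_i.
So x_O₃ in the escaping gas = (n_O₃/√M_O₃) / Σ(n_i/√M_i)
= (1.37/√48.00) / (1.37/√48.00 + 4.72/√39.95) = 0.1977/(0.1977 + 0.7468) = 0.209.

0.209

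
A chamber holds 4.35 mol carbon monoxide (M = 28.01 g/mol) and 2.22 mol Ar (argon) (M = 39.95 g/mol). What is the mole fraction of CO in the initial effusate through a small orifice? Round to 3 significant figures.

0.701

Each component's effusion rate ∝ (its partial pressure)·(1/√M) ∝ n_i/√M_i.
x_CO(eff) = (n_CO/√M_CO) / (n_CO/√M_CO + n_Ar/√M_Ar)
= (4.35/√28.01) / (4.35/√28.01 + 2.22/√39.95) = 0.8219/(0.8219 + 0.3512) = 0.701.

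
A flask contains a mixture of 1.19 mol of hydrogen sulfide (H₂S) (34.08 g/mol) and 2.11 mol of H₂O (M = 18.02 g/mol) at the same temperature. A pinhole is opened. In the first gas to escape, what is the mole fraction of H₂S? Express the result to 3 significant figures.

Rate_i ∝ x_i/√M_i (Graham's law weighted by mole fraction), so the effusate composition follows n_i/√M_i.
Mole fraction of H₂S in the effusate = (n_H₂S/√M_H₂S) / (n_H₂S/√M_H₂S + n_H₂O/√M_H₂O)
= (1.19/√34.08) / (1.19/√34.08 + 2.11/√18.02) = 0.2038/(0.2038 + 0.4971) = 0.291.

0.291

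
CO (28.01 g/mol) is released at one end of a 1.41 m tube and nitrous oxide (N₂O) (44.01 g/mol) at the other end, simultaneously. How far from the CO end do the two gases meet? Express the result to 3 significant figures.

0.784 m

Distances travelled in equal time are proportional to diffusion rates, so d_CO/d_N₂O = √(M_N₂O/M_CO) = √(44.01/28.01) = 1.253.
With d_CO + d_N₂O = 1.41 m, d_N₂O = 1.41/(1 + 1.253) = 0.6257 m.
d_CO = 1.41 − 0.6257 = 0.784 m.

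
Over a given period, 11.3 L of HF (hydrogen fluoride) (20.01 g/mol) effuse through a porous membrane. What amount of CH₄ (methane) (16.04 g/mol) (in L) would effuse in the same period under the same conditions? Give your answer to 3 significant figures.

By Graham's law, rate_CH₄/rate_HF = √(M_HF/M_CH₄) = √(20.01/16.04) = √1.248 = 1.117.
So the volume for CH₄ is 11.3 × 1.117 = 12.6 L.

12.6 L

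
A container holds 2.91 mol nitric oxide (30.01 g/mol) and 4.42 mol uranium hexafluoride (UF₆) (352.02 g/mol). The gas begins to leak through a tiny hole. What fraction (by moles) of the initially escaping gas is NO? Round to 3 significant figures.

0.693

Effusion rate of each component ∝ n_i/√M_i (partial pressure × 1/√M).
Mole fraction of NO in the effusate = (n_NO/√M_NO) / (n_NO/√M_NO + n_UF₆/√M_UF₆)
= (2.91/√30.01) / (2.91/√30.01 + 4.42/√352.02) = 0.5312/(0.5312 + 0.2356) = 0.693.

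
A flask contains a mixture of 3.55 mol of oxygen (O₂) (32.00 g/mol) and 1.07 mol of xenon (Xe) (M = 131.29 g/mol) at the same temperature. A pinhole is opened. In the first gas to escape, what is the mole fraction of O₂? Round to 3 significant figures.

The effusion rate of species i is ∝ p_i/√M_i ∝ n_i/√M_i.
x_O₂(eff) = (n_O₂/√M_O₂) / (n_O₂/√M_O₂ + n_Xe/√M_Xe)
= (3.55/√32.00) / (3.55/√32.00 + 1.07/√131.29) = 0.6276/(0.6276 + 0.09338) = 0.870.

0.870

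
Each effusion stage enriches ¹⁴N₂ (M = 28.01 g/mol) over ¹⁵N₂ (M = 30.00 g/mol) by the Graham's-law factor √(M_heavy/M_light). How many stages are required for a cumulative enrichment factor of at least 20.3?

Per stage α = (30.00/28.01)^(1/2) = 1.07105^0.5, giving ln α = 0.03432.
Need α^N ≥ 20.3 ⇒ N ≥ ln(20.3) / ln α = 3.011 / 0.03432 = 87.73.
So at least 88 stages are needed.

88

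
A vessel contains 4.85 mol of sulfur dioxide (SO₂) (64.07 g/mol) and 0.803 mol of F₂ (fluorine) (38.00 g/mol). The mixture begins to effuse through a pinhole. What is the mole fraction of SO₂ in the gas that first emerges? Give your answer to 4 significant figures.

The effusion rate of species i is ∝ p_i/√M_i ∝ n_i/√M_i.
x_SO₂(eff) = (n_SO₂/√M_SO₂) / (n_SO₂/√M_SO₂ + n_F₂/√M_F₂)
= (4.85/√64.07) / (4.85/√64.07 + 0.803/√38.00) = 0.6059/(0.6059 + 0.1303) = 0.8231.

0.8231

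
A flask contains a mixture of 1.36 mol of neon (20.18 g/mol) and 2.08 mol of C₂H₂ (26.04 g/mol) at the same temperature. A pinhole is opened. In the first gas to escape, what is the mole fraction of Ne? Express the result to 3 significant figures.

Rate_i ∝ x_i/√M_i (Graham's law weighted by mole fraction), so the effusate composition follows n_i/√M_i.
So x_Ne in the escaping gas = (n_Ne/√M_Ne) / Σ(n_i/√M_i)
= (1.36/√20.18) / (1.36/√20.18 + 2.08/√26.04) = 0.3027/(0.3027 + 0.4076) = 0.426.

0.426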